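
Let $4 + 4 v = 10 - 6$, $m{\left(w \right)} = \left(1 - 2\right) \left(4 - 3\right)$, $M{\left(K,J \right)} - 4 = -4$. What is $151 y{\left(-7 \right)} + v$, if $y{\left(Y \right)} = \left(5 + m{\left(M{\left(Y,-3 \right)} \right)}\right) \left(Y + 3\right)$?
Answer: $-2416$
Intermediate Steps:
$M{\left(K,J \right)} = 0$ ($M{\left(K,J \right)} = 4 - 4 = 0$)
$m{\left(w \right)} = -1$ ($m{\left(w \right)} = \left(-1\right) 1 = -1$)
$y{\left(Y \right)} = 12 + 4 Y$ ($y{\left(Y \right)} = \left(5 - 1\right) \left(Y + 3\right) = 4 \left(3 + Y\right) = 12 + 4 Y$)
$v = 0$ ($v = -1 + \frac{10 - 6}{4} = -1 + \frac{1}{4} \cdot 4 = -1 + 1 = 0$)
$151 y{\left(-7 \right)} + v = 151 \left(12 + 4 \left(-7\right)\right) + 0 = 151 \left(12 - 28\right) + 0 = 151 \left(-16\right) + 0 = -2416 + 0 = -2416$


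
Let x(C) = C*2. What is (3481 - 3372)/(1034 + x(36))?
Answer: 109/1106 ≈ 0.098553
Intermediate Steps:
x(C) = 2*C
(3481 - 3372)/(1034 + x(36)) = (3481 - 3372)/(1034 + 2*36) = 109/(1034 + 72) = 109/1106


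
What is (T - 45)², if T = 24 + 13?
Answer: 64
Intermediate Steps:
T = 37
(T - 45)² = (37 - 45)² = (-8)² = 64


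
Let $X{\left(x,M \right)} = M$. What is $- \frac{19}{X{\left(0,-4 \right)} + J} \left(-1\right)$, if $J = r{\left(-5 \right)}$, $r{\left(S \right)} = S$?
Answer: $- \frac{19}{9} \approx -2.1111$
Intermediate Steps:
$J = -5$
$- \frac{19}{X{\left(0,-4 \right)} + J} \left(-1\right) = - \frac{19}{-4 - 5} \left(-1\right) = - \frac{19}{-9} \left(-1\right) = \left(-19\right) \left(- \frac{1}{9}\right) \left(-1\right) = \frac{19}{9} \left(-1\right) = - \frac{19}{9}$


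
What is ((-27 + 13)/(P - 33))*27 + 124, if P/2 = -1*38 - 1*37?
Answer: 7690/61 ≈ 126.07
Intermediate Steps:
P = -150 (P = 2*(-1*38 - 1*37) = 2*(-38 - 37) = 2*(-75) = -150)
((-27 + 13)/(P - 33))*27 + 124 = ((-27 + 13)/(-150 - 33))*27 + 124 = -14/(-183)*27 + 124 = -14*(-1/183)*27 + 124 = (14/183)*27 + 124 = 126/61 + 124 = 7690/61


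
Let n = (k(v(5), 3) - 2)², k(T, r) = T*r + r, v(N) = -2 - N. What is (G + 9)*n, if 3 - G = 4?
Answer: 3200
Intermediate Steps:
G = -1 (G = 3 - 1*4 = 3 - 4 = -1)
k(T, r) = r + T*r
n = 400 (n = (3*(1 + (-2 - 1*5)) - 2)² = (3*(1 + (-2 - 5)) - 2)² = (3*(1 - 7) - 2)² = (3*(-6) - 2)² = (-18 - 2)² = (-20)² = 400)
(G + 9)*n = (-1 + 9)*400 = 8*400 = 3200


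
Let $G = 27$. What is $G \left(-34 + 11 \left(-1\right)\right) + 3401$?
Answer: $2186$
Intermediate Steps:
$G \left(-34 + 11 \left(-1\right)\right) + 3401 = 27 \left(-34 + 11 \left(-1\right)\right) + 3401 = 27 \left(-34 - 11\right) + 3401 = 27 \left(-45\right) + 3401 = -1215 + 3401 = 2186$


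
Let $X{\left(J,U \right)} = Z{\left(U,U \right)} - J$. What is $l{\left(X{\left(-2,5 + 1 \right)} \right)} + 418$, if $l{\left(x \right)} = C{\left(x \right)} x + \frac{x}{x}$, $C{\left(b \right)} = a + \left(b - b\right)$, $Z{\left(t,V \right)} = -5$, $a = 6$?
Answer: $401$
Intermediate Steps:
$C{\left(b \right)} = 6$ ($C{\left(b \right)} = 6 + \left(b - b\right) = 6 + 0 = 6$)
$X{\left(J,U \right)} = -5 - J$
$l{\left(x \right)} = 1 + 6 x$ ($l{\left(x \right)} = 6 x + \frac{x}{x} = 6 x + 1 = 1 + 6 x$)
$l{\left(X{\left(-2,5 + 1 \right)} \right)} + 418 = \left(1 + 6 \left(-5 - -2\right)\right) + 418 = \left(1 + 6 \left(-5 + 2\right)\right) + 418 = \left(1 + 6 \left(-3\right)\right) + 418 = \left(1 - 18\right) + 418 = -17 + 418 = 401$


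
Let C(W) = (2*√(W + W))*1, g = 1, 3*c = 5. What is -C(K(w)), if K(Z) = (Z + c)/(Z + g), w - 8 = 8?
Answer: -2*√5406/51 ≈ -2.8834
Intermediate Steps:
c = 5/3 (c = (⅓)*5 = 5/3 ≈ 1.6667)
w = 16 (w = 8 + 8 = 16)
K(Z) = (5/3 + Z)/(1 + Z) (K(Z) = (Z + 5/3)/(Z + 1) = (5/3 + Z)/(1 + Z))
C(W) = 2*√2*√W (C(W) = (2*√(2*W))*1 = (2*(√2*√W))*1 = (2*√2*√W)*1 = 2*√2*√W)
-C(K(w)) = -2*√2*√((5/3 + 16)/(1 + 16)) = -2*√2*√((53/3)/17) = -2*√2*√((1/17)*(53/3)) = -2*√2*√(53/51) = -2*√2*√2703/51 = -2*√5406/51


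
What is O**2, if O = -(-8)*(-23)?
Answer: 33856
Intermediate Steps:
O = -184 (O = -1*184 = -184)
O**2 = (-184)**2 = 33856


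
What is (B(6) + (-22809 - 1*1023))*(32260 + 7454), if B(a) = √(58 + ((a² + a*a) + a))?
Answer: -946464048 + 79428*√34 ≈ -9.4600e+8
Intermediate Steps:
B(a) = √(58 + a + 2*a²) (B(a) = √(58 + ((a² + a²) + a)) = √(58 + (2*a² + a)) = √(58 + (a + 2*a²)) = √(58 + a + 2*a²))
(B(6) + (-22809 - 1*1023))*(32260 + 7454) = (√(58 + 6 + 2*6²) + (-22809 - 1*1023))*(32260 + 7454) = (√(58 + 6 + 2*36) + (-22809 - 1023))*39714 = (√(58 + 6 + 72) - 23832)*39714 = (√136 - 23832)*39714 = (2*√34 - 23832)*39714 = (-23832 + 2*√34)*39714 = -946464048 + 79428*√34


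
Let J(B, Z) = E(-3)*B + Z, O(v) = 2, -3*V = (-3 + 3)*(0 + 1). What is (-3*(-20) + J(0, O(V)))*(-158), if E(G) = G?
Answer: -9796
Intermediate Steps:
V = 0 (V = -(-3 + 3)*(0 + 1)/3 = -0 = -⅓*0 = 0)
J(B, Z) = Z - 3*B (J(B, Z) = -3*B + Z = Z - 3*B)
(-3*(-20) + J(0, O(V)))*(-158) = (-3*(-20) + (2 - 3*0))*(-158) = (60 + (2 + 0))*(-158) = (60 + 2)*(-158) = 62*(-158) = -9796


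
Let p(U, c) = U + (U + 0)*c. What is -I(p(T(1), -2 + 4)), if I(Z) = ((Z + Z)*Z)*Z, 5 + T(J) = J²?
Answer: 3456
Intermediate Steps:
T(J) = -5 + J²
p(U, c) = U + U*c
I(Z) = 2*Z³ (I(Z) = ((2*Z)*Z)*Z = (2*Z²)*Z = 2*Z³)
-I(p(T(1), -2 + 4)) = -2*((-5 + 1²)*(1 + (-2 + 4)))³ = -2*((-5 + 1)*(1 + 2))³ = -2*(-4*3)³ = -2*(-12)³ = -2*(-1728) = -1*(-3456) = 3456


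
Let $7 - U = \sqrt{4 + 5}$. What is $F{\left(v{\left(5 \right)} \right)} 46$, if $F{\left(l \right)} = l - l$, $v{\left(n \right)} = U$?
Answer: $0$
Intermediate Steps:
$U = 4$ ($U = 7 - \sqrt{4 + 5} = 7 - \sqrt{9} = 7 - 3 = 4$)
$v{\left(n \right)} = 4$
$F{\left(l \right)} = 0$
$F{\left(v{\left(5 \right)} \right)} 46 = 0 \cdot 46 = 0$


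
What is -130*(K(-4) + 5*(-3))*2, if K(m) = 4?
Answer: 2860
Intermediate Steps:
-130*(K(-4) + 5*(-3))*2 = -130*(4 + 5*(-3))*2 = -130*(4 - 15)*2 = -(-1430)*2 = -130*(-22) = 2860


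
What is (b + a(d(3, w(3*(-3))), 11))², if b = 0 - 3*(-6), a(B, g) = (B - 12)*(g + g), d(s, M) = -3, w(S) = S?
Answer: 97344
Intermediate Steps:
a(B, g) = 2*g*(-12 + B) (a(B, g) = (-12 + B)*(2*g) = 2*g*(-12 + B))
b = 18 (b = 0 + 18 = 18)
(b + a(d(3, w(3*(-3))), 11))² = (18 + 2*11*(-12 - 3))² = (18 + 2*11*(-15))² = (18 - 330)² = (-312)² = 97344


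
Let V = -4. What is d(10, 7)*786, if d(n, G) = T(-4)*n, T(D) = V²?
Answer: 125760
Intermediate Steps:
T(D) = 16 (T(D) = (-4)² = 16)
d(n, G) = 16*n
d(10, 7)*786 = (16*10)*786 = 160*786 = 125760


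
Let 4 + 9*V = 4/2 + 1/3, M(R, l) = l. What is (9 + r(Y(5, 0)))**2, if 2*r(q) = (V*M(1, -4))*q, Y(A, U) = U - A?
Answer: 37249/729 ≈ 51.096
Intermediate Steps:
V = -5/27 (V = -4/9 + (4/2 + 1/3)/9 = -4/9 + (4*(1/2) + 1*(1/3))/9 = -4/9 + (2 + 1/3)/9 = -4/9 + (1/9)*(7/3) = -4/9 + 7/27 = -5/27 ≈ -0.18519)
r(q) = 10*q/27 (r(q) = ((-5/27*(-4))*q)/2 = (20*q/27)/2 = 10*q/27)
(9 + r(Y(5, 0)))**2 = (9 + 10*(0 - 1*5)/27)**2 = (9 + 10*(0 - 5)/27)**2 = (9 + (10/27)*(-5))**2 = (9 - 50/27)**2 = (193/27)**2 = 37249/729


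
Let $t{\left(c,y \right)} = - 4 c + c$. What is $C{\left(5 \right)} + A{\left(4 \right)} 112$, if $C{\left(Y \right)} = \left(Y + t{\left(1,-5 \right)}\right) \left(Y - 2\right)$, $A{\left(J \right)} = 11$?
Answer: $1238$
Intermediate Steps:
$t{\left(c,y \right)} = - 3 c$
$C{\left(Y \right)} = \left(-3 + Y\right) \left(-2 + Y\right)$ ($C{\left(Y \right)} = \left(Y - 3\right) \left(Y - 2\right) = \left(Y - 3\right) \left(-2 + Y\right) = \left(-3 + Y\right) \left(-2 + Y\right)$)
$C{\left(5 \right)} + A{\left(4 \right)} 112 = \left(6 + 5^{2} - 25\right) + 11 \cdot 112 = \left(6 + 25 - 25\right) + 1232 = 6 + 1232 = 1238$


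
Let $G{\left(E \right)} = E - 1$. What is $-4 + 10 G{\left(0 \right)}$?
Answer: $-14$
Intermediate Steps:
$G{\left(E \right)} = -1 + E$ ($G{\left(E \right)} = E - 1 = -1 + E$)
$-4 + 10 G{\left(0 \right)} = -4 + 10 \left(-1 + 0\right) = -4 + 10 \left(-1\right) = -4 - 10 = -14$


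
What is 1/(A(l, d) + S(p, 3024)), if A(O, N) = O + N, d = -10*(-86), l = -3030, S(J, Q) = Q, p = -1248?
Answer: 1/854 ≈ 0.0011710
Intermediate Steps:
d = 860
A(O, N) = N + O
1/(A(l, d) + S(p, 3024)) = 1/((860 - 3030) + 3024) = 1/(-2170 + 3024) = 1/854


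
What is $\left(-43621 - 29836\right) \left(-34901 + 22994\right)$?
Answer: $874652499$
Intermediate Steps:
$\left(-43621 - 29836\right) \left(-34901 + 22994\right) = \left(-73457\right) \left(-11907\right) = 874652499$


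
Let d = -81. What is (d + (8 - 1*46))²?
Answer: 14161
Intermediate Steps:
(d + (8 - 1*46))² = (-81 + (8 - 1*46))² = (-81 + (8 - 46))² = (-81 - 38)² = (-119)² = 14161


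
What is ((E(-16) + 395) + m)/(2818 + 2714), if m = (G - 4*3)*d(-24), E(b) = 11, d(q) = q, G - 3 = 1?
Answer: 299/2766 ≈ 0.10810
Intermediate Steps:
G = 4 (G = 3 + 1 = 4)
m = 192 (m = (4 - 4*3)*(-24) = (4 - 12)*(-24) = -8*(-24) = 192)
((E(-16) + 395) + m)/(2818 + 2714) = ((11 + 395) + 192)/(2818 + 2714) = (406 + 192)/5532 = 598*(1/5532) = 299/2766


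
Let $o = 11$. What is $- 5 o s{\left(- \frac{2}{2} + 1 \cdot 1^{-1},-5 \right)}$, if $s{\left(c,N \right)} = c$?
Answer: $0$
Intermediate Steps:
$- 5 o s{\left(- \frac{2}{2} + 1 \cdot 1^{-1},-5 \right)} = \left(-5\right) 11 \left(- \frac{2}{2} + 1 \cdot 1^{-1}\right) = - 55 \left(\left(-2\right) \frac{1}{2} + 1 \cdot 1\right) = - 55 \left(-1 + 1\right) = \left(-55\right) 0 = 0$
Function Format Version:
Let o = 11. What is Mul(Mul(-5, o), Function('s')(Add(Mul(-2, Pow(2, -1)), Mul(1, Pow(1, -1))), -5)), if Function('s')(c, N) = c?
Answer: 0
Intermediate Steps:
Mul(Mul(-5, o), Function('s')(Add(Mul(-2, Pow(2, -1)), Mul(1, Pow(1, -1))), -5)) = Mul(Mul(-5, 11), Add(Mul(-2, Pow(2, -1)), Mul(1, Pow(1, -1)))) = Mul(-55, Add(Mul(-2, Rational(1, 2)), Mul(1, 1))) = Mul(-55, Add(-1, 1)) = Mul(-55, 0) = 0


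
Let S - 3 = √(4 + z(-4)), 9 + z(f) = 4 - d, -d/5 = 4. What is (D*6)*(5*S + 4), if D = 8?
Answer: 912 + 240*√19 ≈ 1958.1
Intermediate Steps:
d = -20 (d = -5*4 = -20)
z(f) = 15 (z(f) = -9 + (4 - 1*(-20)) = -9 + (4 + 20) = -9 + 24 = 15)
S = 3 + √19 (S = 3 + √(4 + 15) = 3 + √19 ≈ 7.3589)
(D*6)*(5*S + 4) = (8*6)*(5*(3 + √19) + 4) = 48*((15 + 5*√19) + 4) = 48*(19 + 5*√19) = 912 + 240*√19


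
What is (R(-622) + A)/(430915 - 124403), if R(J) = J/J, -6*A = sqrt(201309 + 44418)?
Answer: 1/306512 - sqrt(27303)/613024 ≈ -0.00026628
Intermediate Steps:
A = -sqrt(27303)/2 (A = -sqrt(201309 + 44418)/6 = -sqrt(27303)/2 ≈ -82.618)
R(J) = 1
(R(-622) + A)/(430915 - 124403) = (1 - sqrt(27303)/2)/(430915 - 124403) = (1 - sqrt(27303)/2)/306512 = (1 - sqrt(27303)/2)*(1/306512) = 1/306512 - sqrt(27303)/613024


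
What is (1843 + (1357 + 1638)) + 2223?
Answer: 7061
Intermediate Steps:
(1843 + (1357 + 1638)) + 2223 = (1843 + 2995) + 2223 = 4838 + 2223 = 7061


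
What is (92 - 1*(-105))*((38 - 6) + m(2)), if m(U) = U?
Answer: 6698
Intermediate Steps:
(92 - 1*(-105))*((38 - 6) + m(2)) = (92 - 1*(-105))*((38 - 6) + 2) = (92 + 105)*(32 + 2) = 197*34 = 6698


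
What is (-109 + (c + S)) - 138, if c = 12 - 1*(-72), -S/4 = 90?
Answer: -523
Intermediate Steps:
S = -360 (S = -4*90 = -360)
c = 84 (c = 12 + 72 = 84)
(-109 + (c + S)) - 138 = (-109 + (84 - 360)) - 138 = (-109 - 276) - 138 = -385 - 138 = -523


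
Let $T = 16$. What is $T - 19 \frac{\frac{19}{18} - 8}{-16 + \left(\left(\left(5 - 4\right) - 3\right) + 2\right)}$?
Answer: $\frac{2233}{288} \approx 7.7535$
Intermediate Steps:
$T - 19 \frac{\frac{19}{18} - 8}{-16 + \left(\left(\left(5 - 4\right) - 3\right) + 2\right)} = 16 - 19 \frac{\frac{19}{18} - 8}{-16 + \left(\left(\left(5 - 4\right) - 3\right) + 2\right)} = 16 - 19 \frac{19 \cdot \frac{1}{18} - 8}{-16 + \left(\left(\left(5 - 4\right) - 3\right) + 2\right)} = 16 - 19 \frac{\frac{19}{18} - 8}{-16 + \left(\left(1 - 3\right) + 2\right)} = 16 - 19 \left(- \frac{125}{18 \left(-16 + \left(-2 + 2\right)\right)}\right) = 16 - 19 \left(- \frac{125}{18 \left(-16 + 0\right)}\right) = 16 - 19 \left(- \frac{125}{18 \left(-16\right)}\right) = 16 - 19 \left(\left(- \frac{125}{18}\right) \left(- \frac{1}{16}\right)\right) = 16 - \frac{2375}{288} = \frac{2233}{288}$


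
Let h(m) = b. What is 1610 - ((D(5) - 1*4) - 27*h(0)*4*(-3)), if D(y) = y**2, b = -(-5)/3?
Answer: 1049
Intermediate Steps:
b = 5/3 (b = -(-5)/3 = -1*(-5/3) = 5/3 ≈ 1.6667)
h(m) = 5/3
1610 - ((D(5) - 1*4) - 27*h(0)*4*(-3)) = 1610 - ((5**2 - 1*4) - 27*(5/3)*4*(-3)) = 1610 - ((25 - 4) - 180*(-3)) = 1610 - (21 - 27*(-20)) = 1610 - (21 + 540) = 1610 - 1*561 = 1610 - 561 = 1049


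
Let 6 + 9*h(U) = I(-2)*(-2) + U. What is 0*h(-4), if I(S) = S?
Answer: 0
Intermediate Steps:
h(U) = -2/9 + U/9 (h(U) = -⅔ + (-2*(-2) + U)/9 = -⅔ + (4 + U)/9 = -⅔ + (4/9 + U/9) = -2/9 + U/9)
0*h(-4) = 0*(-2/9 + (⅑)*(-4)) = 0*(-2/9 - 4/9) = 0*(-⅔) = 0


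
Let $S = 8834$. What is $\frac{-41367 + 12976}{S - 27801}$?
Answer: $\frac{28391}{18967} \approx 1.4969$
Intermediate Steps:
$\frac{-41367 + 12976}{S - 27801} = \frac{-41367 + 12976}{8834 - 27801} = - \frac{28391}{-18967} = \left(-28391\right) \left(- \frac{1}{18967}\right) = \frac{28391}{18967}$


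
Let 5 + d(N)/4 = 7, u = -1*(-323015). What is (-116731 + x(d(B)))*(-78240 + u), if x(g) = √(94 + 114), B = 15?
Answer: -28572830525 + 979100*√13 ≈ -2.8569e+10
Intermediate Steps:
u = 323015
d(N) = 8 (d(N) = -20 + 4*7 = -20 + 28 = 8)
x(g) = 4*√13 (x(g) = √208 = 4*√13)
(-116731 + x(d(B)))*(-78240 + u) = (-116731 + 4*√13)*(-78240 + 323015) = (-116731 + 4*√13)*244775 = -28572830525 + 979100*√13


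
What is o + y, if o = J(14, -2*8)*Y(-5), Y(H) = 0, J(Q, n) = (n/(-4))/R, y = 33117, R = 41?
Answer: 33117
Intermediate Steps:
J(Q, n) = -n/164 (J(Q, n) = (n/(-4))/41 = (n*(-¼))*(1/41) = -n/4*(1/41) = -n/164)
o = 0 (o = -(-1)*8/82*0 = -1/164*(-16)*0 = (4/41)*0 = 0)
o + y = 0 + 33117 = 33117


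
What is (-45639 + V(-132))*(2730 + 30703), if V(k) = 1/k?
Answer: -201412060117/132 ≈ -1.5258e+9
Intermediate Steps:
(-45639 + V(-132))*(2730 + 30703) = (-45639 + 1/(-132))*(2730 + 30703) = (-45639 - 1/132)*33433 = -6024349/132*33433 = -201412060117/132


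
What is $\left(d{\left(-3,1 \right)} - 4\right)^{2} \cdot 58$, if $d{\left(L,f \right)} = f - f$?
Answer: $928$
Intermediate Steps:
$d{\left(L,f \right)} = 0$
$\left(d{\left(-3,1 \right)} - 4\right)^{2} \cdot 58 = \left(0 - 4\right)^{2} \cdot 58 = \left(-4\right)^{2} \cdot 58 = 16 \cdot 58 = 928$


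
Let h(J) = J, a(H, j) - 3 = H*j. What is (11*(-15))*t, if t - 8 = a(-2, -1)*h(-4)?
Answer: 1980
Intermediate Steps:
a(H, j) = 3 + H*j
t = -12 (t = 8 + (3 - 2*(-1))*(-4) = 8 + (3 + 2)*(-4) = 8 + 5*(-4) = 8 - 20 = -12)
(11*(-15))*t = (11*(-15))*(-12) = -165*(-12) = 1980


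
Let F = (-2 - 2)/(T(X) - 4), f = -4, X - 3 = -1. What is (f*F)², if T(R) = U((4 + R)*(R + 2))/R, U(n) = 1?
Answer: 1024/49 ≈ 20.898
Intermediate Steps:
X = 2 (X = 3 - 1 = 2)
T(R) = 1/R
F = 8/7 (F = (-2 - 2)/(1/2 - 4) = -4/(½ - 4) = -4/(-7/2) = -4*(-2/7) = 8/7 ≈ 1.1429)
(f*F)² = (-4*8/7)² = (-32/7)² = 1024/49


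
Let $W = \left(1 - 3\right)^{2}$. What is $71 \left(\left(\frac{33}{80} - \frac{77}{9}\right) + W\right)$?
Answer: $- \frac{211793}{720} \approx -294.16$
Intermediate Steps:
$W = 4$ ($W = \left(-2\right)^{2} = 4$)
$71 \left(\left(\frac{33}{80} - \frac{77}{9}\right) + W\right) = 71 \left(\left(\frac{33}{80} - \frac{77}{9}\right) + 4\right) = 71 \left(- \frac{5863}{720} + 4\right) = 71 \left(- \frac{2983}{720}\right) = - \frac{211793}{720}$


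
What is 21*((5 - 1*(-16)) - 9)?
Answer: 252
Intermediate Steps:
21*((5 - 1*(-16)) - 9) = 21*((5 + 16) - 9) = 21*(21 - 9) = 21*12 = 252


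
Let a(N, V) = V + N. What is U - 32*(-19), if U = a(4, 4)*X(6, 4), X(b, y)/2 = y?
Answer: 672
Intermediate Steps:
a(N, V) = N + V
X(b, y) = 2*y
U = 64 (U = (4 + 4)*(2*4) = 8*8 = 64)
U - 32*(-19) = 64 - 32*(-19) = 64 + 608 = 672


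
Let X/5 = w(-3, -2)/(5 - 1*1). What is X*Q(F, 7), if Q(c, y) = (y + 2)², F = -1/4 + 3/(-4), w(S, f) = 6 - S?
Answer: 3645/4 ≈ 911.25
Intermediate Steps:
F = -1 (F = -1*¼ + 3*(-¼) = -¼ - ¾ = -1)
Q(c, y) = (2 + y)²
X = 45/4 (X = 5*((6 - 1*(-3))/(5 - 1*1)) = 5*((6 + 3)/(5 - 1)) = 5*(9/4) = 45/4 ≈ 11.250)
X*Q(F, 7) = 45*(2 + 7)²/4 = (45/4)*9² = (45/4)*81 = 3645/4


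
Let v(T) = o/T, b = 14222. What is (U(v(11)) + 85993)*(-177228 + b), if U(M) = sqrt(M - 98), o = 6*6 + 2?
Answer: -14017374958 - 652024*I*sqrt(715)/11 ≈ -1.4017e+10 - 1.585e+6*I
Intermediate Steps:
o = 38 (o = 36 + 2 = 38)
v(T) = 38/T
U(M) = sqrt(-98 + M)
(U(v(11)) + 85993)*(-177228 + b) = (sqrt(-98 + 38/11) + 85993)*(-177228 + 14222) = (sqrt(-98 + 38*(1/11)) + 85993)*(-163006) = (sqrt(-98 + 38/11) + 85993)*(-163006) = (sqrt(-1040/11) + 85993)*(-163006) = (4*I*sqrt(715)/11 + 85993)*(-163006) = (85993 + 4*I*sqrt(715)/11)*(-163006) = -14017374958 - 652024*I*sqrt(715)/11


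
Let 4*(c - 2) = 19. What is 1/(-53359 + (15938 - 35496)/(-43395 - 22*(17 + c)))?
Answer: -7985/426068059 ≈ -1.8741e-5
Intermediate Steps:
c = 27/4 (c = 2 + (1/4)*19 = 2 + 19/4 = 27/4 ≈ 6.7500)
1/(-53359 + (15938 - 35496)/(-43395 - 22*(17 + c))) = 1/(-53359 + (15938 - 35496)/(-43395 - 22*(17 + 27/4))) = 1/(-53359 - 19558/(-43395 - 22*95/4)) = 1/(-53359 - 19558/(-43395 - 1045/2)) = 1/(-53359 - 19558/(-87835/2)) = 1/(-53359 - 19558*(-2/87835)) = 1/(-53359 + 3556/7985) = 1/(-426068059/7985) = -7985/426068059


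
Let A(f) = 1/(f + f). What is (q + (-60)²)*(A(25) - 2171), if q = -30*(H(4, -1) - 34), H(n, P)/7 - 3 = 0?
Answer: -43311051/5 ≈ -8.6622e+6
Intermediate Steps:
H(n, P) = 21 (H(n, P) = 21 + 7*0 = 21 + 0 = 21)
A(f) = 1/(2*f)
q = 390 (q = -30*(21 - 34) = -30*(-13) = 390)
(q + (-60)²)*(A(25) - 2171) = (390 + (-60)²)*((½)/25 - 2171) = (390 + 3600)*((½)*(1/25) - 2171) = 3990*(1/50 - 2171) = 3990*(-108549/50) = -43311051/5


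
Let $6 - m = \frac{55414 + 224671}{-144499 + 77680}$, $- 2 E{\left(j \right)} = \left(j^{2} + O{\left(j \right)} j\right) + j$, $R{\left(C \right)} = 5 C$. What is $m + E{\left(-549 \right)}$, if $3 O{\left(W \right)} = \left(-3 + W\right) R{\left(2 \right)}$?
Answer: $- \frac{43799574415}{66819} \approx -6.555 \cdot 10^{5}$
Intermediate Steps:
$O{\left(W \right)} = -10 + \frac{10 W}{3}$ ($O{\left(W \right)} = \frac{\left(-3 + W\right) 5 \cdot 2}{3} = \frac{\left(-3 + W\right) 10}{3} = \frac{-30 + 10 W}{3} = -10 + \frac{10 W}{3}$)
$E{\left(j \right)} = - \frac{j}{2} - \frac{j^{2}}{2} - \frac{j \left(-10 + \frac{10 j}{3}\right)}{2}$ ($E{\left(j \right)} = - \frac{\left(j^{2} + \left(-10 + \frac{10 j}{3}\right) j\right) + j}{2} = - \frac{\left(j^{2} + j \left(-10 + \frac{10 j}{3}\right)\right) + j}{2} = - \frac{j + j^{2} + j \left(-10 + \frac{10 j}{3}\right)}{2} = - \frac{j}{2} - \frac{j^{2}}{2} - \frac{j \left(-10 + \frac{10 j}{3}\right)}{2}$)
$m = \frac{680999}{66819}$ ($m = 6 - \frac{55414 + 224671}{-144499 + 77680} = 6 - \frac{280085}{-66819} = 6 - 280085 \left(- \frac{1}{66819}\right) = 6 - - \frac{280085}{66819} = 6 + \frac{280085}{66819} = \frac{680999}{66819} \approx 10.192$)
$m + E{\left(-549 \right)} = \frac{680999}{66819} + \frac{1}{6} \left(-549\right) \left(27 - -7137\right) = \frac{680999}{66819} + \frac{1}{6} \left(-549\right) \left(27 + 7137\right) = \frac{680999}{66819} + \frac{1}{6} \left(-549\right) 7164 = \frac{680999}{66819} - 655506 = - \frac{43799574415}{66819}$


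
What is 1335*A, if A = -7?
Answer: -9345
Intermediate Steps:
1335*A = 1335*(-7) = -9345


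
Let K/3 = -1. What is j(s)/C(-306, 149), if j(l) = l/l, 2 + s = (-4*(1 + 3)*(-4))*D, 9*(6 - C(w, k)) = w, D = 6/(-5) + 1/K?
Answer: 1/40 ≈ 0.025000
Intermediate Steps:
K = -3 (K = 3*(-1) = -3)
D = -23/15 (D = 6/(-5) + 1/(-3) = 6*(-⅕) + 1*(-⅓) = -6/5 - ⅓ = -23/15 ≈ -1.5333)
C(w, k) = 6 - w/9
s = -1502/15 (s = -2 - 4*(1 + 3)*(-4)*(-23/15) = -2 - 16*(-4)*(-23/15) = -2 - 4*(-16)*(-23/15) = -2 + 64*(-23/15) = -2 - 1472/15 = -1502/15 ≈ -100.13)
j(l) = 1
j(s)/C(-306, 149) = 1/(6 - ⅑*(-306)) = 1/(6 + 34) = 1/40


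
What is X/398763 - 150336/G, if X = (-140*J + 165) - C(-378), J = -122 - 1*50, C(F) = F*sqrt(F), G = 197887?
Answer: -55150664053/78910013781 + 14*I*sqrt(42)/4923 ≈ -0.69891 + 0.01843*I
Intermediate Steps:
C(F) = F**(3/2)
J = -172 (J = -122 - 50 = -172)
X = 24245 + 1134*I*sqrt(42) (X = (-140*(-172) + 165) - (-378)**(3/2) = (24080 + 165) - (-1134)*I*sqrt(42) = 24245 + 1134*I*sqrt(42) ≈ 24245.0 + 7349.2*I)
X/398763 - 150336/G = (24245 + 1134*I*sqrt(42))/398763 - 150336/197887 = (24245 + 1134*I*sqrt(42))*(1/398763) - 150336*1/197887 = (24245/398763 + 14*I*sqrt(42)/4923) - 150336/197887 = -55150664053/78910013781 + 14*I*sqrt(42)/4923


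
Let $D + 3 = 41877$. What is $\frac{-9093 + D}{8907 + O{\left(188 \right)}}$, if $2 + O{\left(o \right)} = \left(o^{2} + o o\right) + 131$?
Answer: $\frac{32781}{79724} \approx 0.41118$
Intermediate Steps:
$D = 41874$ ($D = -3 + 41877 = 41874$)
$O{\left(o \right)} = 129 + 2 o^{2}$ ($O{\left(o \right)} = -2 + \left(\left(o^{2} + o o\right) + 131\right) = -2 + \left(\left(o^{2} + o^{2}\right) + 131\right) = -2 + \left(2 o^{2} + 131\right) = -2 + \left(131 + 2 o^{2}\right) = 129 + 2 o^{2}$)
$\frac{-9093 + D}{8907 + O{\left(188 \right)}} = \frac{-9093 + 41874}{8907 + \left(129 + 2 \cdot 188^{2}\right)} = \frac{32781}{8907 + \left(129 + 2 \cdot 35344\right)} = \frac{32781}{8907 + \left(129 + 70688\right)} = \frac{32781}{8907 + 70817} = \frac{32781}{79724}$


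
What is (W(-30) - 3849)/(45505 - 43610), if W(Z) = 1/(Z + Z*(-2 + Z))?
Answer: -3579569/1762350 ≈ -2.0311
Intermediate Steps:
(W(-30) - 3849)/(45505 - 43610) = (1/((-30)*(-1 - 30)) - 3849)/(45505 - 43610) = (-1/30/(-31) - 3849)/1895 = (-1/30*(-1/31) - 3849)*(1/1895) = (1/930 - 3849)*(1/1895) = -3579569/930*1/1895 = -3579569/1762350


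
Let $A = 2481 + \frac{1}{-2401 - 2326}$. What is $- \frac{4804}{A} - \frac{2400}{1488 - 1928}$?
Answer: $\frac{226933786}{64502273} \approx 3.5182$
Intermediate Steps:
$A = \frac{11727686}{4727}$ ($A = 2481 + \frac{1}{-4727} = 2481 - \frac{1}{4727} = \frac{11727686}{4727} \approx 2481.0$)
$- \frac{4804}{A} - \frac{2400}{1488 - 1928} = - \frac{4804}{\frac{11727686}{4727}} - \frac{2400}{1488 - 1928} = \left(-4804\right) \frac{4727}{11727686} - \frac{2400}{-440} = - \frac{11354254}{5863843} - - \frac{60}{11} = - \frac{11354254}{5863843} + \frac{60}{11} = \frac{226933786}{64502273}$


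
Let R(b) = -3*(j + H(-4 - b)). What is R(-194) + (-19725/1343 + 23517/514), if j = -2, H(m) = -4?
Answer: 33870117/690302 ≈ 49.066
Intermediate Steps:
R(b) = 18 (R(b) = -3*(-2 - 4) = -3*(-6) = 18)
R(-194) + (-19725/1343 + 23517/514) = 18 + (-19725/1343 + 23517/514) = 18 + 21444681/690302 = 33870117/690302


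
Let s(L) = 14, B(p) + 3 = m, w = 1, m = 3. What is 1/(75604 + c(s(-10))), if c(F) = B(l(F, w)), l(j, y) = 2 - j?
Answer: 1/75604 ≈ 1.3227e-5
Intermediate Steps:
B(p) = 0 (B(p) = -3 + 3 = 0)
c(F) = 0
1/(75604 + c(s(-10))) = 1/(75604 + 0) = 1/75604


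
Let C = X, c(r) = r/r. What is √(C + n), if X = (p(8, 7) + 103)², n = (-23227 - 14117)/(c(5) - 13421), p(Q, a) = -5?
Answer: 2*√27033546595/3355 ≈ 98.014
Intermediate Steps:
c(r) = 1
n = 9336/3355 (n = (-23227 - 14117)/(1 - 13421) = -37344/(-13420) = -37344*(-1/13420) = 9336/3355 ≈ 2.7827)
X = 9604 (X = (-5 + 103)² = 98² = 9604)
C = 9604
√(C + n) = √(9604 + 9336/3355) = √(32230756/3355) = 2*√27033546595/3355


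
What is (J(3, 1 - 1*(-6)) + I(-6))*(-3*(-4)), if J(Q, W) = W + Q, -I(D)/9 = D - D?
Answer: 120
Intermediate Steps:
I(D) = 0 (I(D) = -9*(D - D) = -9*0 = 0)
J(Q, W) = Q + W
(J(3, 1 - 1*(-6)) + I(-6))*(-3*(-4)) = ((3 + (1 - 1*(-6))) + 0)*(-3*(-4)) = ((3 + (1 + 6)) + 0)*12 = ((3 + 7) + 0)*12 = (10 + 0)*12 = 10*12 = 120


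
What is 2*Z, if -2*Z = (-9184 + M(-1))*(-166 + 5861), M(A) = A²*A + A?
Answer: 52314270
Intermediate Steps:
M(A) = A + A³ (M(A) = A³ + A = A + A³)
Z = 26157135 (Z = -(-9184 + (-1 + (-1)³))*(-166 + 5861)/2 = -(-9184 + (-1 - 1))*5695/2 = -(-9184 - 2)*5695/2 = -(-4593)*5695 = -½*(-52314270) = 26157135)
2*Z = 2*26157135 = 52314270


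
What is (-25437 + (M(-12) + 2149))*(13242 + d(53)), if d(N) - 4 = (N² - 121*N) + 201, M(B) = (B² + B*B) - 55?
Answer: -226930365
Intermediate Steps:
M(B) = -55 + 2*B² (M(B) = (B² + B²) - 55 = 2*B² - 55 = -55 + 2*B²)
d(N) = 205 + N² - 121*N (d(N) = 4 + ((N² - 121*N) + 201) = 4 + (201 + N² - 121*N) = 205 + N² - 121*N)
(-25437 + (M(-12) + 2149))*(13242 + d(53)) = (-25437 + ((-55 + 2*(-12)²) + 2149))*(13242 + (205 + 53² - 121*53)) = (-25437 + ((-55 + 2*144) + 2149))*(13242 + (205 + 2809 - 6413)) = (-25437 + ((-55 + 288) + 2149))*(13242 - 3399) = (-25437 + (233 + 2149))*9843 = (-25437 + 2382)*9843 = -23055*9843 = -226930365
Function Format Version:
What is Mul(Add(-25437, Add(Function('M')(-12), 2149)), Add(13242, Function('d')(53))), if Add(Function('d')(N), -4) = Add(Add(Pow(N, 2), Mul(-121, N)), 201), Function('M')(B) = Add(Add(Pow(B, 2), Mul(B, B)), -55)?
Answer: -226930365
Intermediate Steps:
Function('M')(B) = Add(-55, Mul(2, Pow(B, 2))) (Function('M')(B) = Add(Add(Pow(B, 2), Pow(B, 2)), -55) = Add(Mul(2, Pow(B, 2)), -55) = Add(-55, Mul(2, Pow(B, 2))))
Function('d')(N) = Add(205, Pow(N, 2), Mul(-121, N)) (Function('d')(N) = Add(4, Add(Add(Pow(N, 2), Mul(-121, N)), 201)) = Add(4, Add(201, Pow(N, 2), Mul(-121, N))) = Add(205, Pow(N, 2), Mul(-121, N)))
Mul(Add(-25437, Add(Function('M')(-12), 2149)), Add(13242, Function('d')(53))) = Mul(Add(-25437, Add(Add(-55, Mul(2, Pow(-12, 2))), 2149)), Add(13242, Add(205, Pow(53, 2), Mul(-121, 53)))) = Mul(Add(-25437, Add(Add(-55, Mul(2, 144)), 2149)), Add(13242, Add(205, 2809, -6413))) = Mul(Add(-25437, Add(Add(-55, 288), 2149)), Add(13242, -3399)) = Mul(Add(-25437, Add(233, 2149)), 9843) = Mul(Add(-25437, 2382), 9843) = Mul(-23055, 9843) = -226930365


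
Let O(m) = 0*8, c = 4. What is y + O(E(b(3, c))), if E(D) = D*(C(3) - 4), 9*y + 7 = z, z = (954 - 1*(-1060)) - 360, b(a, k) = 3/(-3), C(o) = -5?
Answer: 183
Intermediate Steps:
b(a, k) = -1 (b(a, k) = 3*(-⅓) = -1)
z = 1654 (z = (954 + 1060) - 360 = 2014 - 360 = 1654)
y = 183 (y = -7/9 + (⅑)*1654 = -7/9 + 1654/9 = 183)
E(D) = -9*D (E(D) = D*(-5 - 4) = D*(-9) = -9*D)
O(m) = 0
y + O(E(b(3, c))) = 183 + 0 = 183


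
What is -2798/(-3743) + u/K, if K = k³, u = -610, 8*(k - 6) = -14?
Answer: -132380146/18389359 ≈ -7.1987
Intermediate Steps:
k = 17/4 (k = 6 + (⅛)*(-14) = 6 - 7/4 = 17/4 ≈ 4.2500)
K = 4913/64 (K = (17/4)³ = 4913/64 ≈ 76.766)
-2798/(-3743) + u/K = -2798/(-3743) - 610/4913/64 = -2798*(-1/3743) - 610*64/4913 = 2798/3743 - 39040/4913 = -132380146/18389359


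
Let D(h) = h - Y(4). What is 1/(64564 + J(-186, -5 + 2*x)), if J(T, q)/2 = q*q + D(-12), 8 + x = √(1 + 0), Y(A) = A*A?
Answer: 1/65230 ≈ 1.5330e-5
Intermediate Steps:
Y(A) = A²
x = -7 (x = -8 + √(1 + 0) = -8 + √1 = -8 + 1 = -7)
D(h) = -16 + h (D(h) = h - 1*4² = h - 1*16 = h - 16 = -16 + h)
J(T, q) = -56 + 2*q² (J(T, q) = 2*(q*q + (-16 - 12)) = 2*(q² - 28) = 2*(-28 + q²) = -56 + 2*q²)
1/(64564 + J(-186, -5 + 2*x)) = 1/(64564 + (-56 + 2*(-5 + 2*(-7))²)) = 1/(64564 + (-56 + 2*(-5 - 14)²)) = 1/(64564 + (-56 + 2*(-19)²)) = 1/(64564 + (-56 + 2*361)) = 1/(64564 + (-56 + 722)) = 1/(64564 + 666) = 1/65230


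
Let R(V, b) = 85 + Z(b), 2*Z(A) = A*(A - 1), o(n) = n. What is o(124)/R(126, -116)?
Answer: 124/6871 ≈ 0.018047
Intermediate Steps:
Z(A) = A*(-1 + A)/2 (Z(A) = (A*(A - 1))/2 = (A*(-1 + A))/2 = A*(-1 + A)/2)
R(V, b) = 85 + b*(-1 + b)/2
o(124)/R(126, -116) = 124/(85 + (1/2)*(-116)*(-1 - 116)) = 124/(85 + (1/2)*(-116)*(-117)) = 124/(85 + 6786) = 124/6871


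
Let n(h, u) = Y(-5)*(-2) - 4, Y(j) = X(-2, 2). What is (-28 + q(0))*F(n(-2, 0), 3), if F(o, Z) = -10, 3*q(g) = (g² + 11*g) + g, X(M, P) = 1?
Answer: 280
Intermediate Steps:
Y(j) = 1
n(h, u) = -6 (n(h, u) = 1*(-2) - 4 = -2 - 4 = -6)
q(g) = 4*g + g²/3 (q(g) = ((g² + 11*g) + g)/3 = (g² + 12*g)/3 = 4*g + g²/3)
(-28 + q(0))*F(n(-2, 0), 3) = (-28 + (⅓)*0*(12 + 0))*(-10) = (-28 + (⅓)*0*12)*(-10) = (-28 + 0)*(-10) = -28*(-10) = 280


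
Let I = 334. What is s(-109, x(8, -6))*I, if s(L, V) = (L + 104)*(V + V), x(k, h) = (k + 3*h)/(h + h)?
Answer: -8350/3 ≈ -2783.3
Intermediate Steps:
x(k, h) = (k + 3*h)/(2*h) (x(k, h) = (k + 3*h)/((2*h)) = (k + 3*h)*(1/(2*h)) = (k + 3*h)/(2*h))
s(L, V) = 2*V*(104 + L) (s(L, V) = (104 + L)*(2*V) = 2*V*(104 + L))
s(-109, x(8, -6))*I = (2*((1/2)*(8 + 3*(-6))/(-6))*(104 - 109))*334 = (2*((1/2)*(-1/6)*(8 - 18))*(-5))*334 = (2*((1/2)*(-1/6)*(-10))*(-5))*334 = (2*(5/6)*(-5))*334 = -25/3*334 = -8350/3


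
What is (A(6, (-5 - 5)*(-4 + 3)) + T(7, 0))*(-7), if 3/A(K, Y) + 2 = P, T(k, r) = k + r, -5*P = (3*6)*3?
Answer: -3031/64 ≈ -47.359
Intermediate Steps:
P = -54/5 (P = -3*6*3/5 = -18*3/5 = -1/5*54 = -54/5 ≈ -10.800)
A(K, Y) = -15/64 (A(K, Y) = 3/(-2 - 54/5) = 3/(-64/5) = 3*(-5/64) = -15/64)
(A(6, (-5 - 5)*(-4 + 3)) + T(7, 0))*(-7) = (-15/64 + (7 + 0))*(-7) = (-15/64 + 7)*(-7) = (433/64)*(-7) = -3031/64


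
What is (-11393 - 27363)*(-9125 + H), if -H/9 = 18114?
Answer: 6671884156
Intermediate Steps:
H = -163026 (H = -9*18114 = -163026)
(-11393 - 27363)*(-9125 + H) = (-11393 - 27363)*(-9125 - 163026) = -38756*(-172151) = 6671884156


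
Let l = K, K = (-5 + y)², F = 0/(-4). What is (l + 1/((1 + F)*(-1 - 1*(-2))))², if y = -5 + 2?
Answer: 4225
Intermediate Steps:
F = 0 (F = 0*(-¼) = 0)
y = -3
K = 64 (K = (-5 - 3)² = (-8)² = 64)
l = 64
(l + 1/((1 + F)*(-1 - 1*(-2))))² = (64 + 1/((1 + 0)*(-1 - 1*(-2))))² = (64 + 1/(1*(-1 + 2)))² = (64 + 1/(1*1))² = (64 + 1/1)² = (64 + 1)² = 65² = 4225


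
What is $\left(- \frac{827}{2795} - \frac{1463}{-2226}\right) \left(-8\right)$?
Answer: $- \frac{1284676}{444405} \approx -2.8908$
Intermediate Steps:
$\left(- \frac{827}{2795} - \frac{1463}{-2226}\right) \left(-8\right) = \left(\left(-827\right) \frac{1}{2795} - - \frac{209}{318}\right) \left(-8\right) = \left(- \frac{827}{2795} + \frac{209}{318}\right) \left(-8\right) = \frac{321169}{888810} \left(-8\right) = - \frac{1284676}{444405}$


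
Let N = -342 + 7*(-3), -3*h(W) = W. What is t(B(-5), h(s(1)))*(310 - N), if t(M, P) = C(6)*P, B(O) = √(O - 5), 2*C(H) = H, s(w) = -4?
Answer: 2692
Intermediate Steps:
C(H) = H/2
B(O) = √(-5 + O)
h(W) = -W/3
t(M, P) = 3*P (t(M, P) = ((½)*6)*P = 3*P)
N = -363 (N = -342 - 21 = -363)
t(B(-5), h(s(1)))*(310 - N) = (3*(-⅓*(-4)))*(310 - 1*(-363)) = (3*(4/3))*(310 + 363) = 4*673 = 2692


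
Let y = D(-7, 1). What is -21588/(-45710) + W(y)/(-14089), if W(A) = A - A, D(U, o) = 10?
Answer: 1542/3265 ≈ 0.47228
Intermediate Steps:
y = 10
W(A) = 0
-21588/(-45710) + W(y)/(-14089) = -21588/(-45710) + 0/(-14089) = -21588*(-1/45710) + 0*(-1/14089) = 1542/3265 + 0 = 1542/3265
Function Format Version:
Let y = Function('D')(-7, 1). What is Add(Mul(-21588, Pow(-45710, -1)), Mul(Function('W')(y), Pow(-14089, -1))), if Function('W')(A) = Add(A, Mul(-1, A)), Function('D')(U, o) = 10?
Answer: Rational(1542, 3265) ≈ 0.47228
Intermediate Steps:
y = 10
Function('W')(A) = 0
Add(Mul(-21588, Pow(-45710, -1)), Mul(Function('W')(y), Pow(-14089, -1))) = Add(Mul(-21588, Pow(-45710, -1)), Mul(0, Pow(-14089, -1))) = Add(Mul(-21588, Rational(-1, 45710)), Mul(0, Rational(-1, 14089))) = Add(Rational(1542, 3265), 0) = Rational(1542, 3265)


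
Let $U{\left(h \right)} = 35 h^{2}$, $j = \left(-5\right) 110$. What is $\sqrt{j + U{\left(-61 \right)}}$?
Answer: $\sqrt{129685} \approx 360.12$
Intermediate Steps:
$j = -550$
$\sqrt{j + U{\left(-61 \right)}} = \sqrt{-550 + 35 \left(-61\right)^{2}} = \sqrt{-550 + 35 \cdot 3721} = \sqrt{-550 + 130235} = \sqrt{129685}$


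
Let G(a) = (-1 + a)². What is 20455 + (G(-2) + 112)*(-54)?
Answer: 13921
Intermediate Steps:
20455 + (G(-2) + 112)*(-54) = 20455 + ((-1 - 2)² + 112)*(-54) = 20455 + ((-3)² + 112)*(-54) = 20455 + (9 + 112)*(-54) = 20455 + 121*(-54) = 20455 - 6534 = 13921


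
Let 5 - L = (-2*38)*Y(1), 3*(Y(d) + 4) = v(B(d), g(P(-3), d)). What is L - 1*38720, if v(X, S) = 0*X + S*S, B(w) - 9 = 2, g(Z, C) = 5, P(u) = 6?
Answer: -115157/3 ≈ -38386.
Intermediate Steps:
B(w) = 11 (B(w) = 9 + 2 = 11)
v(X, S) = S**2 (v(X, S) = 0 + S**2 = S**2)
Y(d) = 13/3 (Y(d) = -4 + (1/3)*5**2 = -4 + (1/3)*25 = -4 + 25/3 = 13/3)
L = 1003/3 (L = 5 - (-2*38)*13/3 = 5 - (-76)*13/3 = 5 - 1*(-988/3) = 5 + 988/3 = 1003/3 ≈ 334.33)
L - 1*38720 = 1003/3 - 1*38720 = 1003/3 - 38720 = -115157/3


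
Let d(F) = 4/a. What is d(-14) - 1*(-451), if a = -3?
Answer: 1349/3 ≈ 449.67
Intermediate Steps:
d(F) = -4/3 (d(F) = 4/(-3) = 4*(-1/3) = -4/3)
d(-14) - 1*(-451) = -4/3 - 1*(-451) = -4/3 + 451 = 1349/3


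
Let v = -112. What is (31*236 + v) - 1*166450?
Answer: -159246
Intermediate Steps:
(31*236 + v) - 1*166450 = (31*236 - 112) - 1*166450 = (7316 - 112) - 166450 = 7204 - 166450 = -159246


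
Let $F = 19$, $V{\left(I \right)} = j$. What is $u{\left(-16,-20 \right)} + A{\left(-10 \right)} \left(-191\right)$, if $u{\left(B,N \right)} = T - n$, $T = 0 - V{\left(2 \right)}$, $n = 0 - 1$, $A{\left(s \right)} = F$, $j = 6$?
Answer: $-3634$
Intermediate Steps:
$V{\left(I \right)} = 6$
$A{\left(s \right)} = 19$
$n = -1$ ($n = 0 - 1 = -1$)
$T = -6$ ($T = 0 - 6 = -6$)
$u{\left(B,N \right)} = -5$ ($u{\left(B,N \right)} = -6 - -1 = -6 + 1 = -5$)
$u{\left(-16,-20 \right)} + A{\left(-10 \right)} \left(-191\right) = -5 + 19 \left(-191\right) = -5 - 3629 = -3634$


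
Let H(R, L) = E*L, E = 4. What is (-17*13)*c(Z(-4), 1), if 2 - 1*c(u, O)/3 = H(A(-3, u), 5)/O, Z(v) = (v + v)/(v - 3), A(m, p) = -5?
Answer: 11934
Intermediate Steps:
Z(v) = 2*v/(-3 + v) (Z(v) = (2*v)/(-3 + v) = 2*v/(-3 + v))
H(R, L) = 4*L
c(u, O) = 6 - 60/O (c(u, O) = 6 - 3*4*5/O = 6 - 60/O)
(-17*13)*c(Z(-4), 1) = (-17*13)*(6 - 60/1) = -221*(6 - 60*1) = -221*(6 - 60) = -221*(-54) = 11934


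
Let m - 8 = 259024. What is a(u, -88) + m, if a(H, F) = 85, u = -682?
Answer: 259117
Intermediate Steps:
m = 259032 (m = 8 + 259024 = 259032)
a(u, -88) + m = 85 + 259032 = 259117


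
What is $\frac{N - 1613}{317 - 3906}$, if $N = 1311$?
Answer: $\frac{302}{3589} \approx 0.084146$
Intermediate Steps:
$\frac{N - 1613}{317 - 3906} = \frac{1311 - 1613}{317 - 3906} = - \frac{302}{-3589} = \left(-302\right) \left(- \frac{1}{3589}\right) = \frac{302}{3589}$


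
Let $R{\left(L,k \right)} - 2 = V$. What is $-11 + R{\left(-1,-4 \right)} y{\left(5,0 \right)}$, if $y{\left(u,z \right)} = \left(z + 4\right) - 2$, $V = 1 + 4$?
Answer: $3$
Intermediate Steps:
$V = 5$
$y{\left(u,z \right)} = 2 + z$ ($y{\left(u,z \right)} = \left(4 + z\right) - 2 = 2 + z$)
$R{\left(L,k \right)} = 7$ ($R{\left(L,k \right)} = 2 + 5 = 7$)
$-11 + R{\left(-1,-4 \right)} y{\left(5,0 \right)} = -11 + 7 \left(2 + 0\right) = -11 + 7 \cdot 2 = -11 + 14 = 3$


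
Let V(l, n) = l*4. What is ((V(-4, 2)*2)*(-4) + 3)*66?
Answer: 8646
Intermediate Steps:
V(l, n) = 4*l
((V(-4, 2)*2)*(-4) + 3)*66 = (((4*(-4))*2)*(-4) + 3)*66 = (-16*2*(-4) + 3)*66 = (-32*(-4) + 3)*66 = (128 + 3)*66 = 131*66 = 8646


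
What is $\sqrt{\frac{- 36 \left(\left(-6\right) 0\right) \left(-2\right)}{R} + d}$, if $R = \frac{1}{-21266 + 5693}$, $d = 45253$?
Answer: $59 \sqrt{13} \approx 212.73$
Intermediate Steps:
$R = - \frac{1}{15573}$ ($R = \frac{1}{-15573} = - \frac{1}{15573} \approx -6.4214 \cdot 10^{-5}$)
$\sqrt{\frac{- 36 \left(\left(-6\right) 0\right) \left(-2\right)}{R} + d} = \sqrt{\frac{- 36 \left(\left(-6\right) 0\right) \left(-2\right)}{- \frac{1}{15573}} + 45253} = \sqrt{\left(-36\right) 0 \left(-2\right) \left(-15573\right) + 45253} = \sqrt{0 \left(-2\right) \left(-15573\right) + 45253} = \sqrt{0 \left(-15573\right) + 45253} = \sqrt{0 + 45253} = \sqrt{45253} = 59 \sqrt{13}$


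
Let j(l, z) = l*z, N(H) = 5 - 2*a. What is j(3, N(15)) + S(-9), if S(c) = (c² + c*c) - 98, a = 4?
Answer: 55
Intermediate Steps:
S(c) = -98 + 2*c² (S(c) = (c² + c²) - 98 = 2*c² - 98 = -98 + 2*c²)
N(H) = -3 (N(H) = 5 - 2*4 = 5 - 8 = -3)
j(3, N(15)) + S(-9) = 3*(-3) + (-98 + 2*(-9)²) = -9 + (-98 + 2*81) = -9 + (-98 + 162) = -9 + 64 = 55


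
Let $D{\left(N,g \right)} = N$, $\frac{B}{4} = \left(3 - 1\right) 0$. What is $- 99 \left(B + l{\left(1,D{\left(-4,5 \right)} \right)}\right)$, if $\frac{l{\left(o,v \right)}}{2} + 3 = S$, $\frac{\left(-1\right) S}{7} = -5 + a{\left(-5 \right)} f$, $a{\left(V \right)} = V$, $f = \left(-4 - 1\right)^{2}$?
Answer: $-179586$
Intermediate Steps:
$f = 25$ ($f = \left(-5\right)^{2} = 25$)
$B = 0$ ($B = 4 \left(3 - 1\right) 0 = 4 \cdot 2 \cdot 0 = 4 \cdot 0 = 0$)
$S = 910$ ($S = - 7 \left(-5 - 125\right) = \left(-7\right) \left(-130\right) = 910$)
$l{\left(o,v \right)} = 1814$ ($l{\left(o,v \right)} = -6 + 2 \cdot 910 = -6 + 1820 = 1814$)
$- 99 \left(B + l{\left(1,D{\left(-4,5 \right)} \right)}\right) = - 99 \left(0 + 1814\right) = \left(-99\right) 1814 = -179586$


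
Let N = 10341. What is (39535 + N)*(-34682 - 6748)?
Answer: -2066362680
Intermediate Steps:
(39535 + N)*(-34682 - 6748) = (39535 + 10341)*(-34682 - 6748) = 49876*(-41430) = -2066362680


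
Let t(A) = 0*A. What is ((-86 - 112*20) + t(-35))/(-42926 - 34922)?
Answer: 1163/38924 ≈ 0.029879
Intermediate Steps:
t(A) = 0
((-86 - 112*20) + t(-35))/(-42926 - 34922) = ((-86 - 112*20) + 0)/(-42926 - 34922) = ((-86 - 2240) + 0)/(-77848) = (-2326 + 0)*(-1/77848) = -2326*(-1/77848) = 1163/38924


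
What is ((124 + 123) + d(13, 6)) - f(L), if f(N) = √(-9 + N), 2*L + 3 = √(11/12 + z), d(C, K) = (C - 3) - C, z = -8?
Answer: 244 - √(-378 + 3*I*√255)/6 ≈ 243.8 - 3.2468*I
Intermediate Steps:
d(C, K) = -3 (d(C, K) = (-3 + C) - C = -3)
L = -3/2 + I*√255/12 (L = -3/2 + √(11/12 - 8)/2 = -3/2 + √(-85/12)/2 = -3/2 + (I*√255/6)/2 = -3/2 + I*√255/12 ≈ -1.5 + 1.3307*I)
((124 + 123) + d(13, 6)) - f(L) = ((124 + 123) - 3) - √(-9 + (-3/2 + I*√255/12)) = (247 - 3) - √(-21/2 + I*√255/12) = 244 - √(-21/2 + I*√255/12)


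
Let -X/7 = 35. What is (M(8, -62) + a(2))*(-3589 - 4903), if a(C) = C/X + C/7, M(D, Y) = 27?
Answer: -56752036/245 ≈ -2.3164e+5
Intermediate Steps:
X = -245 (X = -7*35 = -245)
a(C) = 34*C/245 (a(C) = C/(-245) + C/7 = C*(-1/245) + C*(1/7) = -C/245 + C/7 = 34*C/245)
(M(8, -62) + a(2))*(-3589 - 4903) = (27 + (34/245)*2)*(-3589 - 4903) = (27 + 68/245)*(-8492) = (6683/245)*(-8492) = -56752036/245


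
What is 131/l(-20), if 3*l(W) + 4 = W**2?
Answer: 131/132 ≈ 0.99242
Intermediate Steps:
l(W) = -4/3 + W**2/3
131/l(-20) = 131/(-4/3 + (1/3)*(-20)**2) = 131/(-4/3 + (1/3)*400) = 131/(-4/3 + 400/3) = 131/132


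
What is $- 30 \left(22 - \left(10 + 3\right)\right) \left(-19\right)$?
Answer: $5130$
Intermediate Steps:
$- 30 \left(22 - \left(10 + 3\right)\right) \left(-19\right) = - 30 \left(22 - 13\right) \left(-19\right) = \left(-30\right) 9 \left(-19\right) = \left(-270\right) \left(-19\right) = 5130$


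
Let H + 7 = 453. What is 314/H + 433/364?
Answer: 153707/81172 ≈ 1.8936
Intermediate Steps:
H = 446 (H = -7 + 453 = 446)
314/H + 433/364 = 314/446 + 433/364 = 314*(1/446) + 433*(1/364) = 157/223 + 433/364 = 153707/81172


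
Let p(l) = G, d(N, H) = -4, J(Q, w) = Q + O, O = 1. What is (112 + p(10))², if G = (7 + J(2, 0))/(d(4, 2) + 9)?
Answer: 12996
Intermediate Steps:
J(Q, w) = 1 + Q (J(Q, w) = Q + 1 = 1 + Q)
G = 2 (G = (7 + (1 + 2))/(-4 + 9) = (7 + 3)/5 = 10*(⅕) = 2)
p(l) = 2
(112 + p(10))² = (112 + 2)² = 114² = 12996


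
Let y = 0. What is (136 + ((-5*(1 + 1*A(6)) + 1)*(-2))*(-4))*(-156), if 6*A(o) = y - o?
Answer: -22464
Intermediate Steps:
A(o) = -o/6 (A(o) = (0 - o)/6 = (-o)/6 = -o/6)
(136 + ((-5*(1 + 1*A(6)) + 1)*(-2))*(-4))*(-156) = (136 + ((-5*(1 + 1*(-1/6*6)) + 1)*(-2))*(-4))*(-156) = (136 + ((-5*(1 + 1*(-1)) + 1)*(-2))*(-4))*(-156) = (136 + ((-5*(1 - 1) + 1)*(-2))*(-4))*(-156) = (136 + ((-5*0 + 1)*(-2))*(-4))*(-156) = (136 + ((0 + 1)*(-2))*(-4))*(-156) = (136 + (1*(-2))*(-4))*(-156) = (136 - 2*(-4))*(-156) = (136 + 8)*(-156) = 144*(-156) = -22464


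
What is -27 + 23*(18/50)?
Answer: -468/25 ≈ -18.720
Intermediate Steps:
-27 + 23*(18/50) = -27 + 23*(18*(1/50)) = -27 + 23*(9/25) = -27 + 207/25 = -468/25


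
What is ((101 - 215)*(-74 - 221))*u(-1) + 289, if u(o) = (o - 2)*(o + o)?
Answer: 202069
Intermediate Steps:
u(o) = 2*o*(-2 + o) (u(o) = (-2 + o)*(2*o) = 2*o*(-2 + o))
((101 - 215)*(-74 - 221))*u(-1) + 289 = ((101 - 215)*(-74 - 221))*(2*(-1)*(-2 - 1)) + 289 = (-114*(-295))*(2*(-1)*(-3)) + 289 = 33630*6 + 289 = 201780 + 289 = 202069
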